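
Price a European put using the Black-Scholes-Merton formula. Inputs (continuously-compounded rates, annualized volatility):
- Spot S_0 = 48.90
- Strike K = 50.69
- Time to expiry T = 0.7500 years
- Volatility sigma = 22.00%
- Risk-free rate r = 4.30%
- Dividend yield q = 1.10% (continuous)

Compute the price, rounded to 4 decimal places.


Answer: Price = 4.0017

Derivation:
d1 = (ln(S/K) + (r - q + 0.5*sigma^2) * T) / (sigma * sqrt(T)) = 0.03253497
d2 = d1 - sigma * sqrt(T) = -0.15799062
exp(-rT) = 0.96826449; exp(-qT) = 0.99178394
P = K * exp(-rT) * N(-d2) - S_0 * exp(-qT) * N(-d1)
N(-d1) = 0.48702272; N(-d2) = 0.56276791
P = 50.6900 * 0.96826449 * 0.56276791 - 48.9000 * 0.99178394 * 0.48702272 = 4.0017


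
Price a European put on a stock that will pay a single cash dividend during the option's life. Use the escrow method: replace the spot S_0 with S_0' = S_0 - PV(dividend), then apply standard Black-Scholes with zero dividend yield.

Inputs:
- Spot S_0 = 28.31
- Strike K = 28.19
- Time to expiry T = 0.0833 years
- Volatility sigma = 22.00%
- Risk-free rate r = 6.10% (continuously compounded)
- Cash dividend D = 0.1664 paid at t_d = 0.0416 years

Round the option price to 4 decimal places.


PV(D) = D * exp(-r * t_d) = 0.1664 * 0.99746562 = 0.16597828
S_0' = S_0 - PV(D) = 28.3100 - 0.16597828 = 28.14402172
d1 = (ln(S_0'/K) + (r + sigma^2/2)*T) / (sigma*sqrt(T)) = 0.08606573
d2 = d1 - sigma*sqrt(T) = 0.02256990
exp(-rT) = 0.99493159
N(-d1) = 0.46570708; N(-d2) = 0.49099668
P = K * exp(-rT) * N(-d2) - S_0' * N(-d1) = 28.1900 * 0.99493159 * 0.49099668 - 28.14402172 * 0.46570708 = 0.6642

Answer: Price = 0.6642


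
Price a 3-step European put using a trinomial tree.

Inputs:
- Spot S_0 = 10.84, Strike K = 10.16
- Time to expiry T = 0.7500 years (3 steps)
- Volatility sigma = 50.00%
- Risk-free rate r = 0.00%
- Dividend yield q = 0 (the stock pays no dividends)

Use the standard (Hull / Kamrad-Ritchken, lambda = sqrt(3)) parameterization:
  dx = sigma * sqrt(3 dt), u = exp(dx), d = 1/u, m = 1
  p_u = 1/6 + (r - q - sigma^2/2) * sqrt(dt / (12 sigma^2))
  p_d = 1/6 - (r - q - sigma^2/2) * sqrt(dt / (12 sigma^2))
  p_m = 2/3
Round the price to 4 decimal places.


Answer: Price = V(0,0) = 1.4169

Derivation:
dt = T/N = 0.250000; dx = sigma*sqrt(3*dt) = 0.433013
u = exp(dx) = 1.541896; d = 1/u = 0.648552
p_u = 0.130582, p_m = 0.666667, p_d = 0.202751
Discount per step: exp(-r*dt) = 1.000000
Stock lattice S(k, j) with j the centered position index:
  k=0: S(0,+0) = 10.8400
  k=1: S(1,-1) = 7.0303; S(1,+0) = 10.8400; S(1,+1) = 16.7142
  k=2: S(2,-2) = 4.5595; S(2,-1) = 7.0303; S(2,+0) = 10.8400; S(2,+1) = 16.7142; S(2,+2) = 25.7715
  k=3: S(3,-3) = 2.9571; S(3,-2) = 4.5595; S(3,-1) = 7.0303; S(3,+0) = 10.8400; S(3,+1) = 16.7142; S(3,+2) = 25.7715; S(3,+3) = 39.7369
Terminal payoffs V(N, j) = max(K - S_T, 0):
  V(3,-3) = 7.202912; V(3,-2) = 5.600479; V(3,-1) = 3.129694; V(3,+0) = 0.000000; V(3,+1) = 0.000000; V(3,+2) = 0.000000; V(3,+3) = 0.000000
Backward induction: V(k, j) = exp(-r*dt) * [p_u * V(k+1, j+1) + p_m * V(k+1, j) + p_d * V(k+1, j-1)]
  V(2,-2) = exp(-r*dt) * [p_u*3.129694 + p_m*5.600479 + p_d*7.202912] = 5.602733
  V(2,-1) = exp(-r*dt) * [p_u*0.000000 + p_m*3.129694 + p_d*5.600479] = 3.221965
  V(2,+0) = exp(-r*dt) * [p_u*0.000000 + p_m*0.000000 + p_d*3.129694] = 0.634549
  V(2,+1) = exp(-r*dt) * [p_u*0.000000 + p_m*0.000000 + p_d*0.000000] = 0.000000
  V(2,+2) = exp(-r*dt) * [p_u*0.000000 + p_m*0.000000 + p_d*0.000000] = 0.000000
  V(1,-1) = exp(-r*dt) * [p_u*0.634549 + p_m*3.221965 + p_d*5.602733] = 3.366798
  V(1,+0) = exp(-r*dt) * [p_u*0.000000 + p_m*0.634549 + p_d*3.221965] = 1.076289
  V(1,+1) = exp(-r*dt) * [p_u*0.000000 + p_m*0.000000 + p_d*0.634549] = 0.128655
  V(0,+0) = exp(-r*dt) * [p_u*0.128655 + p_m*1.076289 + p_d*3.366798] = 1.416948


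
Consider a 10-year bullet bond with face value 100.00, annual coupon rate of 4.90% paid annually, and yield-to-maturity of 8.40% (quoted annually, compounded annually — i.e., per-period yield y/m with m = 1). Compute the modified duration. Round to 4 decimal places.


Answer: Modified duration = 7.2276

Derivation:
Coupon per period c = face * coupon_rate / m = 4.900000
Periods per year m = 1; per-period yield y/m = 0.084000
Number of cashflows N = 10
Cashflows (t years, CF_t, discount factor 1/(1+y/m)^(m*t), PV):
  t = 1.0000: CF_t = 4.900000, DF = 0.922509, PV = 4.520295
  t = 2.0000: CF_t = 4.900000, DF = 0.851023, PV = 4.170014
  t = 3.0000: CF_t = 4.900000, DF = 0.785077, PV = 3.846876
  t = 4.0000: CF_t = 4.900000, DF = 0.724241, PV = 3.548779
  t = 5.0000: CF_t = 4.900000, DF = 0.668119, PV = 3.273781
  t = 6.0000: CF_t = 4.900000, DF = 0.616346, PV = 3.020093
  t = 7.0000: CF_t = 4.900000, DF = 0.568585, PV = 2.786064
  t = 8.0000: CF_t = 4.900000, DF = 0.524524, PV = 2.570170
  t = 9.0000: CF_t = 4.900000, DF = 0.483879, PV = 2.371005
  t = 10.0000: CF_t = 104.900000, DF = 0.446383, PV = 46.825526
Price P = sum_t PV_t = 76.932605
First compute Macaulay numerator sum_t t * PV_t:
  t * PV_t at t = 1.0000: 4.520295
  t * PV_t at t = 2.0000: 8.340028
  t * PV_t at t = 3.0000: 11.540629
  t * PV_t at t = 4.0000: 14.195116
  t * PV_t at t = 5.0000: 16.368907
  t * PV_t at t = 6.0000: 18.120561
  t * PV_t at t = 7.0000: 19.502449
  t * PV_t at t = 8.0000: 20.561359
  t * PV_t at t = 9.0000: 21.339048
  t * PV_t at t = 10.0000: 468.255262
Macaulay duration D = 602.743654 / 76.932605 = 7.834697
Modified duration = D / (1 + y/m) = 7.834697 / (1 + 0.084000) = 7.227580


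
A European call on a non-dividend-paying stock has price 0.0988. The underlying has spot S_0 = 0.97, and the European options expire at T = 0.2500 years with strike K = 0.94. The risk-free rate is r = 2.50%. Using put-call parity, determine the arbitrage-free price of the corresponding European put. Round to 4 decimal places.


Answer: Put price = 0.0629

Derivation:
Put-call parity: C - P = S_0 * exp(-qT) - K * exp(-rT).
S_0 * exp(-qT) = 0.9700 * 1.00000000 = 0.97000000
K * exp(-rT) = 0.9400 * 0.99376949 = 0.93414332
P = C - S*exp(-qT) + K*exp(-rT)
P = 0.0988 - 0.97000000 + 0.93414332 = 0.0629


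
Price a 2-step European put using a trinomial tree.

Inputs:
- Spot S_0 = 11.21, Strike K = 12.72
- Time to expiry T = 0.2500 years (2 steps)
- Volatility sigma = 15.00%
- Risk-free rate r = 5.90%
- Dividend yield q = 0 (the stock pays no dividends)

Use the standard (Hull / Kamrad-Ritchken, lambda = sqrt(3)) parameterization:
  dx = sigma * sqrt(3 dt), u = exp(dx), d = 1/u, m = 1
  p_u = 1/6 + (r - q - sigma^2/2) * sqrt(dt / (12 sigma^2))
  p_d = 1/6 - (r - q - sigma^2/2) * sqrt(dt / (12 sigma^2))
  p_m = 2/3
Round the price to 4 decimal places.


Answer: Price = V(0,0) = 1.3535

Derivation:
dt = T/N = 0.125000; dx = sigma*sqrt(3*dt) = 0.091856
u = exp(dx) = 1.096207; d = 1/u = 0.912237
p_u = 0.199156, p_m = 0.666667, p_d = 0.134177
Discount per step: exp(-r*dt) = 0.992652
Stock lattice S(k, j) with j the centered position index:
  k=0: S(0,+0) = 11.2100
  k=1: S(1,-1) = 10.2262; S(1,+0) = 11.2100; S(1,+1) = 12.2885
  k=2: S(2,-2) = 9.3287; S(2,-1) = 10.2262; S(2,+0) = 11.2100; S(2,+1) = 12.2885; S(2,+2) = 13.4707
Terminal payoffs V(N, j) = max(K - S_T, 0):
  V(2,-2) = 3.391311; V(2,-1) = 2.493827; V(2,+0) = 1.510000; V(2,+1) = 0.431522; V(2,+2) = 0.000000
Backward induction: V(k, j) = exp(-r*dt) * [p_u * V(k+1, j+1) + p_m * V(k+1, j) + p_d * V(k+1, j-1)]
  V(1,-1) = exp(-r*dt) * [p_u*1.510000 + p_m*2.493827 + p_d*3.391311] = 2.400544
  V(1,+0) = exp(-r*dt) * [p_u*0.431522 + p_m*1.510000 + p_d*2.493827] = 1.416734
  V(1,+1) = exp(-r*dt) * [p_u*0.000000 + p_m*0.431522 + p_d*1.510000] = 0.486686
  V(0,+0) = exp(-r*dt) * [p_u*0.486686 + p_m*1.416734 + p_d*2.400544] = 1.353495


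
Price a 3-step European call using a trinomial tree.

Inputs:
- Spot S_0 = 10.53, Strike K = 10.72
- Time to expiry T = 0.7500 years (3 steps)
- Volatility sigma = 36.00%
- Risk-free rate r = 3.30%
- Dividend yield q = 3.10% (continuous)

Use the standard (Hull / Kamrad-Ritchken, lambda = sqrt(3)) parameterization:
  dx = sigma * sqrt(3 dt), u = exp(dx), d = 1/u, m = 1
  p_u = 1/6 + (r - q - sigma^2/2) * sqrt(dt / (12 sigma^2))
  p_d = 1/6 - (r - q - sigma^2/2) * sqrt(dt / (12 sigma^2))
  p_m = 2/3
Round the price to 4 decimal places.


Answer: Price = V(0,0) = 1.1082

Derivation:
dt = T/N = 0.250000; dx = sigma*sqrt(3*dt) = 0.311769
u = exp(dx) = 1.365839; d = 1/u = 0.732151
p_u = 0.141488, p_m = 0.666667, p_d = 0.191846
Discount per step: exp(-r*dt) = 0.991784
Stock lattice S(k, j) with j the centered position index:
  k=0: S(0,+0) = 10.5300
  k=1: S(1,-1) = 7.7095; S(1,+0) = 10.5300; S(1,+1) = 14.3823
  k=2: S(2,-2) = 5.6445; S(2,-1) = 7.7095; S(2,+0) = 10.5300; S(2,+1) = 14.3823; S(2,+2) = 19.6439
  k=3: S(3,-3) = 4.1327; S(3,-2) = 5.6445; S(3,-1) = 7.7095; S(3,+0) = 10.5300; S(3,+1) = 14.3823; S(3,+2) = 19.6439; S(3,+3) = 26.8304
Terminal payoffs V(N, j) = max(S_T - K, 0):
  V(3,-3) = 0.000000; V(3,-2) = 0.000000; V(3,-1) = 0.000000; V(3,+0) = 0.000000; V(3,+1) = 3.662288; V(3,+2) = 8.923895; V(3,+3) = 16.110405
Backward induction: V(k, j) = exp(-r*dt) * [p_u * V(k+1, j+1) + p_m * V(k+1, j) + p_d * V(k+1, j-1)]
  V(2,-2) = exp(-r*dt) * [p_u*0.000000 + p_m*0.000000 + p_d*0.000000] = 0.000000
  V(2,-1) = exp(-r*dt) * [p_u*0.000000 + p_m*0.000000 + p_d*0.000000] = 0.000000
  V(2,+0) = exp(-r*dt) * [p_u*3.662288 + p_m*0.000000 + p_d*0.000000] = 0.513912
  V(2,+1) = exp(-r*dt) * [p_u*8.923895 + p_m*3.662288 + p_d*0.000000] = 3.673714
  V(2,+2) = exp(-r*dt) * [p_u*16.110405 + p_m*8.923895 + p_d*3.662288] = 8.857903
  V(1,-1) = exp(-r*dt) * [p_u*0.513912 + p_m*0.000000 + p_d*0.000000] = 0.072115
  V(1,+0) = exp(-r*dt) * [p_u*3.673714 + p_m*0.513912 + p_d*0.000000] = 0.855308
  V(1,+1) = exp(-r*dt) * [p_u*8.857903 + p_m*3.673714 + p_d*0.513912] = 3.769790
  V(0,+0) = exp(-r*dt) * [p_u*3.769790 + p_m*0.855308 + p_d*0.072115] = 1.108239


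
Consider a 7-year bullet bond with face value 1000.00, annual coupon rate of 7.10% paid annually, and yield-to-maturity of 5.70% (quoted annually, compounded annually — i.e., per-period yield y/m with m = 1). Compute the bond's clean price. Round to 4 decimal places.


Answer: Price = 1078.9936

Derivation:
Coupon per period c = face * coupon_rate / m = 71.000000
Periods per year m = 1; per-period yield y/m = 0.057000
Number of cashflows N = 7
Cashflows (t years, CF_t, discount factor 1/(1+y/m)^(m*t), PV):
  t = 1.0000: CF_t = 71.000000, DF = 0.946074, PV = 67.171239
  t = 2.0000: CF_t = 71.000000, DF = 0.895056, PV = 63.548949
  t = 3.0000: CF_t = 71.000000, DF = 0.846789, PV = 60.121996
  t = 4.0000: CF_t = 71.000000, DF = 0.801125, PV = 56.879844
  t = 5.0000: CF_t = 71.000000, DF = 0.757923, PV = 53.812530
  t = 6.0000: CF_t = 71.000000, DF = 0.717051, PV = 50.910625
  t = 7.0000: CF_t = 1071.000000, DF = 0.678383, PV = 726.548415
Price P = sum_t PV_t = 1078.993598


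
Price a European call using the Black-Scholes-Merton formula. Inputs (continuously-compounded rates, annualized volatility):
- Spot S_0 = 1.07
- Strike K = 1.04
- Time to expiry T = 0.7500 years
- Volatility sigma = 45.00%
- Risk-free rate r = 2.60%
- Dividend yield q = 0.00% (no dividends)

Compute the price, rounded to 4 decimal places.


d1 = (ln(S/K) + (r - q + 0.5*sigma^2) * T) / (sigma * sqrt(T)) = 0.31786452
d2 = d1 - sigma * sqrt(T) = -0.07184692
exp(-rT) = 0.98068890; exp(-qT) = 1.00000000
C = S_0 * exp(-qT) * N(d1) - K * exp(-rT) * N(d2)
N(d1) = 0.62470614; N(d2) = 0.47136187
C = 1.0700 * 1.00000000 * 0.62470614 - 1.0400 * 0.98068890 * 0.47136187 = 0.1877

Answer: Price = 0.1877


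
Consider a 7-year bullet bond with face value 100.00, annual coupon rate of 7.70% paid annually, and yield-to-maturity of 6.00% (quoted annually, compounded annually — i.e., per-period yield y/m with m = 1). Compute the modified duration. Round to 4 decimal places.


Coupon per period c = face * coupon_rate / m = 7.700000
Periods per year m = 1; per-period yield y/m = 0.060000
Number of cashflows N = 7
Cashflows (t years, CF_t, discount factor 1/(1+y/m)^(m*t), PV):
  t = 1.0000: CF_t = 7.700000, DF = 0.943396, PV = 7.264151
  t = 2.0000: CF_t = 7.700000, DF = 0.889996, PV = 6.852973
  t = 3.0000: CF_t = 7.700000, DF = 0.839619, PV = 6.465068
  t = 4.0000: CF_t = 7.700000, DF = 0.792094, PV = 6.099121
  t = 5.0000: CF_t = 7.700000, DF = 0.747258, PV = 5.753888
  t = 6.0000: CF_t = 7.700000, DF = 0.704961, PV = 5.428196
  t = 7.0000: CF_t = 107.700000, DF = 0.665057, PV = 71.626651
Price P = sum_t PV_t = 109.490048
First compute Macaulay numerator sum_t t * PV_t:
  t * PV_t at t = 1.0000: 7.264151
  t * PV_t at t = 2.0000: 13.705945
  t * PV_t at t = 3.0000: 19.395205
  t * PV_t at t = 4.0000: 24.396485
  t * PV_t at t = 5.0000: 28.769440
  t * PV_t at t = 6.0000: 32.569177
  t * PV_t at t = 7.0000: 501.386558
Macaulay duration D = 627.486961 / 109.490048 = 5.730995
Modified duration = D / (1 + y/m) = 5.730995 / (1 + 0.060000) = 5.406599

Answer: Modified duration = 5.4066


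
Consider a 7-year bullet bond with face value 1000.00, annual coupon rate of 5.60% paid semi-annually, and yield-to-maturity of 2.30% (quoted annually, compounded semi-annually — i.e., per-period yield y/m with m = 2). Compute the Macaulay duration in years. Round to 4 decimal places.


Coupon per period c = face * coupon_rate / m = 28.000000
Periods per year m = 2; per-period yield y/m = 0.011500
Number of cashflows N = 14
Cashflows (t years, CF_t, discount factor 1/(1+y/m)^(m*t), PV):
  t = 0.5000: CF_t = 28.000000, DF = 0.988631, PV = 27.681661
  t = 1.0000: CF_t = 28.000000, DF = 0.977391, PV = 27.366941
  t = 1.5000: CF_t = 28.000000, DF = 0.966279, PV = 27.055799
  t = 2.0000: CF_t = 28.000000, DF = 0.955293, PV = 26.748195
  t = 2.5000: CF_t = 28.000000, DF = 0.944432, PV = 26.444088
  t = 3.0000: CF_t = 28.000000, DF = 0.933694, PV = 26.143439
  t = 3.5000: CF_t = 28.000000, DF = 0.923079, PV = 25.846207
  t = 4.0000: CF_t = 28.000000, DF = 0.912584, PV = 25.552355
  t = 4.5000: CF_t = 28.000000, DF = 0.902209, PV = 25.261844
  t = 5.0000: CF_t = 28.000000, DF = 0.891951, PV = 24.974636
  t = 5.5000: CF_t = 28.000000, DF = 0.881810, PV = 24.690693
  t = 6.0000: CF_t = 28.000000, DF = 0.871785, PV = 24.409978
  t = 6.5000: CF_t = 28.000000, DF = 0.861873, PV = 24.132455
  t = 7.0000: CF_t = 1028.000000, DF = 0.852075, PV = 875.932610
Price P = sum_t PV_t = 1212.240901
Macaulay numerator sum_t t * PV_t:
  t * PV_t at t = 0.5000: 13.840830
  t * PV_t at t = 1.0000: 27.366941
  t * PV_t at t = 1.5000: 40.583699
  t * PV_t at t = 2.0000: 53.496390
  t * PV_t at t = 2.5000: 66.110220
  t * PV_t at t = 3.0000: 78.430316
  t * PV_t at t = 3.5000: 90.461725
  t * PV_t at t = 4.0000: 102.209420
  t * PV_t at t = 4.5000: 113.678298
  t * PV_t at t = 5.0000: 124.873178
  t * PV_t at t = 5.5000: 135.798810
  t * PV_t at t = 6.0000: 146.459867
  t * PV_t at t = 6.5000: 156.860955
  t * PV_t at t = 7.0000: 6131.528273
Macaulay duration D = (sum_t t * PV_t) / P = 7281.698923 / 1212.240901 = 6.006808

Answer: Macaulay duration = 6.0068 years


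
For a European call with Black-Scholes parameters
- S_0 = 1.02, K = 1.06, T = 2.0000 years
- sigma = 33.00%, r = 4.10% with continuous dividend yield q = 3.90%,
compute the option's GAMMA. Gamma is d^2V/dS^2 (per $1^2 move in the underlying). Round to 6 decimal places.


d1 = 0.1594926896; d2 = -0.3071977860
phi(d1) = 0.3939002823; exp(-qT) = 0.9249644265; exp(-rT) = 0.9212719587
Gamma = exp(-qT) * phi(d1) / (S * sigma * sqrt(T)) = 0.9249644265 * 0.3939002823 / (1.0200 * 0.3300 * 1.4142135624) = 0.765389

Answer: Gamma = 0.765389


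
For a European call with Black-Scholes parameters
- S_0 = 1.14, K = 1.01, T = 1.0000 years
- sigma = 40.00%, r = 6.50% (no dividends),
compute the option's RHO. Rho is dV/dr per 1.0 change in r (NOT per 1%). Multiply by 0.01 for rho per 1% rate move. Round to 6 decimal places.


Answer: Rho = 0.572188

Derivation:
d1 = 0.6651948289; d2 = 0.2651948289
phi(d1) = 0.3197612634; exp(-qT) = 1.0000000000; exp(-rT) = 0.9370674634
N(d2) = 0.6045703109
Rho = K*T*exp(-rT)*N(d2) = 1.0100 * 1.0000 * 0.9370674634 * 0.6045703109 = 0.572188


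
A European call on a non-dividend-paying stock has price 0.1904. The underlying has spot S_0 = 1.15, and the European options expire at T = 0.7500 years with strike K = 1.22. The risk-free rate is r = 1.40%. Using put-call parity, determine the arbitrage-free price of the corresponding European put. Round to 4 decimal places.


Answer: Put price = 0.2477

Derivation:
Put-call parity: C - P = S_0 * exp(-qT) - K * exp(-rT).
S_0 * exp(-qT) = 1.1500 * 1.00000000 = 1.15000000
K * exp(-rT) = 1.2200 * 0.98955493 = 1.20725702
P = C - S*exp(-qT) + K*exp(-rT)
P = 0.1904 - 1.15000000 + 1.20725702 = 0.2477


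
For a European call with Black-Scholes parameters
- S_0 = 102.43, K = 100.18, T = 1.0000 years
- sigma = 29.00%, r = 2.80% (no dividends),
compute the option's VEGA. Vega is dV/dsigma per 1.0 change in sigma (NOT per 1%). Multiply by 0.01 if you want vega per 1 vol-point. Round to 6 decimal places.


Answer: Vega = 38.847125

Derivation:
d1 = 0.3181416225; d2 = 0.0281416225
phi(d1) = 0.3792553405; exp(-qT) = 1.0000000000; exp(-rT) = 0.9723883668
Vega = S * exp(-qT) * phi(d1) * sqrt(T) = 102.4300 * 1.0000000000 * 0.3792553405 * 1.0000000000 = 38.847125


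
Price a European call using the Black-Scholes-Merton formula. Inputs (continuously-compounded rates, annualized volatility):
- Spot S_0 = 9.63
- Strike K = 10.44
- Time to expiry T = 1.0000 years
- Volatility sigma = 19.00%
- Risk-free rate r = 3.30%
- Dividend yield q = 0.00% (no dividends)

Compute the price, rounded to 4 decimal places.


Answer: Price = 0.5345

Derivation:
d1 = (ln(S/K) + (r - q + 0.5*sigma^2) * T) / (sigma * sqrt(T)) = -0.15637556
d2 = d1 - sigma * sqrt(T) = -0.34637556
exp(-rT) = 0.96753856; exp(-qT) = 1.00000000
C = S_0 * exp(-qT) * N(d1) - K * exp(-rT) * N(d2)
N(d1) = 0.43786850; N(d2) = 0.36453024
C = 9.6300 * 1.00000000 * 0.43786850 - 10.4400 * 0.96753856 * 0.36453024 = 0.5345


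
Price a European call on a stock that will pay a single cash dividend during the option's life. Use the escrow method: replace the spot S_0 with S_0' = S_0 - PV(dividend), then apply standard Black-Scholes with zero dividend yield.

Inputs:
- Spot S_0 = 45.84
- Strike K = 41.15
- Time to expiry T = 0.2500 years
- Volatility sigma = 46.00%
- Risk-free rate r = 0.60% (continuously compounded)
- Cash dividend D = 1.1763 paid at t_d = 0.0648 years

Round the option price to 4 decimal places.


PV(D) = D * exp(-r * t_d) = 1.1763 * 0.99961128 = 1.17584274
S_0' = S_0 - PV(D) = 45.8400 - 1.17584274 = 44.66415726
d1 = (ln(S_0'/K) + (r + sigma^2/2)*T) / (sigma*sqrt(T)) = 0.47781479
d2 = d1 - sigma*sqrt(T) = 0.24781479
exp(-rT) = 0.99850112
N(d1) = 0.68360898; N(d2) = 0.59786114
C = S_0' * N(d1) - K * exp(-rT) * N(d2) = 44.66415726 * 0.68360898 - 41.1500 * 0.99850112 * 0.59786114 = 5.9677

Answer: Price = 5.9677


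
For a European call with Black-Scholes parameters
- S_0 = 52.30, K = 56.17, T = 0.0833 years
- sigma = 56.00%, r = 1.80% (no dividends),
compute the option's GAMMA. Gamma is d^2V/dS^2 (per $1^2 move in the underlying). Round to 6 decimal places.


Answer: Gamma = 0.044367

Derivation:
d1 = -0.3515875336; d2 = -0.5132132741
phi(d1) = 0.3750314349; exp(-qT) = 1.0000000000; exp(-rT) = 0.9985017235
Gamma = exp(-qT) * phi(d1) / (S * sigma * sqrt(T)) = 1.0000000000 * 0.3750314349 / (52.3000 * 0.5600 * 0.2886173938) = 0.044367


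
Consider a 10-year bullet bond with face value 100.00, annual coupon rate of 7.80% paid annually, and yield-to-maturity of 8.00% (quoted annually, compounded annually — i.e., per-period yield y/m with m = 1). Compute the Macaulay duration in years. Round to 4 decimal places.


Coupon per period c = face * coupon_rate / m = 7.800000
Periods per year m = 1; per-period yield y/m = 0.080000
Number of cashflows N = 10
Cashflows (t years, CF_t, discount factor 1/(1+y/m)^(m*t), PV):
  t = 1.0000: CF_t = 7.800000, DF = 0.925926, PV = 7.222222
  t = 2.0000: CF_t = 7.800000, DF = 0.857339, PV = 6.687243
  t = 3.0000: CF_t = 7.800000, DF = 0.793832, PV = 6.191891
  t = 4.0000: CF_t = 7.800000, DF = 0.735030, PV = 5.733233
  t = 5.0000: CF_t = 7.800000, DF = 0.680583, PV = 5.308549
  t = 6.0000: CF_t = 7.800000, DF = 0.630170, PV = 4.915323
  t = 7.0000: CF_t = 7.800000, DF = 0.583490, PV = 4.551225
  t = 8.0000: CF_t = 7.800000, DF = 0.540269, PV = 4.214097
  t = 9.0000: CF_t = 7.800000, DF = 0.500249, PV = 3.901942
  t = 10.0000: CF_t = 107.800000, DF = 0.463193, PV = 49.932258
Price P = sum_t PV_t = 98.657984
Macaulay numerator sum_t t * PV_t:
  t * PV_t at t = 1.0000: 7.222222
  t * PV_t at t = 2.0000: 13.374486
  t * PV_t at t = 3.0000: 18.575674
  t * PV_t at t = 4.0000: 22.932931
  t * PV_t at t = 5.0000: 26.542745
  t * PV_t at t = 6.0000: 29.491939
  t * PV_t at t = 7.0000: 31.858576
  t * PV_t at t = 8.0000: 33.712778
  t * PV_t at t = 9.0000: 35.117477
  t * PV_t at t = 10.0000: 499.322580
Macaulay duration D = (sum_t t * PV_t) / P = 718.151409 / 98.657984 = 7.279202

Answer: Macaulay duration = 7.2792 years


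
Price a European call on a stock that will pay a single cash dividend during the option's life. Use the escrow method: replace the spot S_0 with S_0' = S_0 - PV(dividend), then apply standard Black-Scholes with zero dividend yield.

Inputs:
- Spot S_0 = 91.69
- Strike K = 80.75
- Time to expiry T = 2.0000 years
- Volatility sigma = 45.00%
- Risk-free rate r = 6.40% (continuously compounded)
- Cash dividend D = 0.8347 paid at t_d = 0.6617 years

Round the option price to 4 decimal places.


Answer: Price = 31.5724

Derivation:
PV(D) = D * exp(-r * t_d) = 0.8347 * 0.95853539 = 0.80008949
S_0' = S_0 - PV(D) = 91.6900 - 0.80008949 = 90.88991051
d1 = (ln(S_0'/K) + (r + sigma^2/2)*T) / (sigma*sqrt(T)) = 0.70520708
d2 = d1 - sigma*sqrt(T) = 0.06881098
exp(-rT) = 0.87985338
N(d1) = 0.75965931; N(d2) = 0.52742996
C = S_0' * N(d1) - K * exp(-rT) * N(d2) = 90.88991051 * 0.75965931 - 80.7500 * 0.87985338 * 0.52742996 = 31.5724


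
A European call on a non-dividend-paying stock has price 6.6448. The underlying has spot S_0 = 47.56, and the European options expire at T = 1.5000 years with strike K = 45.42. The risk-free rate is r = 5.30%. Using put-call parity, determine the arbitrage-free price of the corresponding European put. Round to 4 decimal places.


Put-call parity: C - P = S_0 * exp(-qT) - K * exp(-rT).
S_0 * exp(-qT) = 47.5600 * 1.00000000 = 47.56000000
K * exp(-rT) = 45.4200 * 0.92357802 = 41.94891367
P = C - S*exp(-qT) + K*exp(-rT)
P = 6.6448 - 47.56000000 + 41.94891367 = 1.0337

Answer: Put price = 1.0337


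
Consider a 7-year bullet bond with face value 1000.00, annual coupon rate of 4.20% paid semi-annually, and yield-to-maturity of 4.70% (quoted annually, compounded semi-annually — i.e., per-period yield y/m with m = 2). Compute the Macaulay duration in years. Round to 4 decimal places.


Coupon per period c = face * coupon_rate / m = 21.000000
Periods per year m = 2; per-period yield y/m = 0.023500
Number of cashflows N = 14
Cashflows (t years, CF_t, discount factor 1/(1+y/m)^(m*t), PV):
  t = 0.5000: CF_t = 21.000000, DF = 0.977040, PV = 20.517831
  t = 1.0000: CF_t = 21.000000, DF = 0.954606, PV = 20.046733
  t = 1.5000: CF_t = 21.000000, DF = 0.932688, PV = 19.586451
  t = 2.0000: CF_t = 21.000000, DF = 0.911273, PV = 19.136738
  t = 2.5000: CF_t = 21.000000, DF = 0.890350, PV = 18.697350
  t = 3.0000: CF_t = 21.000000, DF = 0.869907, PV = 18.268051
  t = 3.5000: CF_t = 21.000000, DF = 0.849934, PV = 17.848609
  t = 4.0000: CF_t = 21.000000, DF = 0.830419, PV = 17.438797
  t = 4.5000: CF_t = 21.000000, DF = 0.811352, PV = 17.038395
  t = 5.0000: CF_t = 21.000000, DF = 0.792723, PV = 16.647186
  t = 5.5000: CF_t = 21.000000, DF = 0.774522, PV = 16.264959
  t = 6.0000: CF_t = 21.000000, DF = 0.756739, PV = 15.891509
  t = 6.5000: CF_t = 21.000000, DF = 0.739363, PV = 15.526633
  t = 7.0000: CF_t = 1021.000000, DF = 0.722387, PV = 737.557501
Price P = sum_t PV_t = 970.466741
Macaulay numerator sum_t t * PV_t:
  t * PV_t at t = 0.5000: 10.258915
  t * PV_t at t = 1.0000: 20.046733
  t * PV_t at t = 1.5000: 29.379677
  t * PV_t at t = 2.0000: 38.273476
  t * PV_t at t = 2.5000: 46.743375
  t * PV_t at t = 3.0000: 54.804153
  t * PV_t at t = 3.5000: 62.470130
  t * PV_t at t = 4.0000: 69.755187
  t * PV_t at t = 4.5000: 76.672776
  t * PV_t at t = 5.0000: 83.235929
  t * PV_t at t = 5.5000: 89.457276
  t * PV_t at t = 6.0000: 95.349052
  t * PV_t at t = 6.5000: 100.923114
  t * PV_t at t = 7.0000: 5162.902506
Macaulay duration D = (sum_t t * PV_t) / P = 5940.272298 / 970.466741 = 6.121047

Answer: Macaulay duration = 6.1210 years


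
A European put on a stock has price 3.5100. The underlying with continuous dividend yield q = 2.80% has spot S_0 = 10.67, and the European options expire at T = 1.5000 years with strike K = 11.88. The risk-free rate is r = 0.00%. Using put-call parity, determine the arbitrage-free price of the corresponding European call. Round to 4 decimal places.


Put-call parity: C - P = S_0 * exp(-qT) - K * exp(-rT).
S_0 * exp(-qT) = 10.6700 * 0.95886978 = 10.23114056
K * exp(-rT) = 11.8800 * 1.00000000 = 11.88000000
C = P + S*exp(-qT) - K*exp(-rT)
C = 3.5100 + 10.23114056 - 11.88000000 = 1.8611

Answer: Call price = 1.8611


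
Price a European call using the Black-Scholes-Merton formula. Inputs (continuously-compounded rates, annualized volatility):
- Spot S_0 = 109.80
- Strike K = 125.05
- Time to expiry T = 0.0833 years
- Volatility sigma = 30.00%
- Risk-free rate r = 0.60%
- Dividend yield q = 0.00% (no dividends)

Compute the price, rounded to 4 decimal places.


Answer: Price = 0.2996

Derivation:
d1 = (ln(S/K) + (r - q + 0.5*sigma^2) * T) / (sigma * sqrt(T)) = -1.45295965
d2 = d1 - sigma * sqrt(T) = -1.53954487
exp(-rT) = 0.99950032; exp(-qT) = 1.00000000
C = S_0 * exp(-qT) * N(d1) - K * exp(-rT) * N(d2)
N(d1) = 0.07311748; N(d2) = 0.06183567
C = 109.8000 * 1.00000000 * 0.07311748 - 125.0500 * 0.99950032 * 0.06183567 = 0.2996


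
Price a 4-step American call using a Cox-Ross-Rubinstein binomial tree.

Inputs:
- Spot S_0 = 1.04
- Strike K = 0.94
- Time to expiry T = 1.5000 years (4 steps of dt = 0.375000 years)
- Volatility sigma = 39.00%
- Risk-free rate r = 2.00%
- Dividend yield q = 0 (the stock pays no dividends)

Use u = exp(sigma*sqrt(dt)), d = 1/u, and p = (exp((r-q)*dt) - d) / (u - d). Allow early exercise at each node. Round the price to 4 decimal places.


dt = T/N = 0.375000
u = exp(sigma*sqrt(dt)) = 1.269757; d = 1/u = 0.787552
p = (exp((r-q)*dt) - d) / (u - d) = 0.456188
Discount per step: exp(-r*dt) = 0.992528
Stock lattice S(k, i) with i counting down-moves:
  k=0: S(0,0) = 1.0400
  k=1: S(1,0) = 1.3205; S(1,1) = 0.8191
  k=2: S(2,0) = 1.6768; S(2,1) = 1.0400; S(2,2) = 0.6450
  k=3: S(3,0) = 2.1291; S(3,1) = 1.3205; S(3,2) = 0.8191; S(3,3) = 0.5080
  k=4: S(4,0) = 2.7034; S(4,1) = 1.6768; S(4,2) = 1.0400; S(4,3) = 0.6450; S(4,4) = 0.4001
Terminal payoffs V(N, i) = max(S_T - K, 0):
  V(4,0) = 1.763431; V(4,1) = 0.736773; V(4,2) = 0.100000; V(4,3) = 0.000000; V(4,4) = 0.000000
Backward induction: V(k, i) = exp(-r*dt) * [p * V(k+1, i) + (1-p) * V(k+1, i+1)]; then take max(V_cont, immediate exercise) for American.
  V(3,0) = exp(-r*dt) * [p*1.763431 + (1-p)*0.736773] = 1.196117; exercise = 1.189094; V(3,0) = max -> 1.196117
  V(3,1) = exp(-r*dt) * [p*0.736773 + (1-p)*0.100000] = 0.387571; exercise = 0.380547; V(3,1) = max -> 0.387571
  V(3,2) = exp(-r*dt) * [p*0.100000 + (1-p)*0.000000] = 0.045278; exercise = 0.000000; V(3,2) = max -> 0.045278
  V(3,3) = exp(-r*dt) * [p*0.000000 + (1-p)*0.000000] = 0.000000; exercise = 0.000000; V(3,3) = max -> 0.000000
  V(2,0) = exp(-r*dt) * [p*1.196117 + (1-p)*0.387571] = 0.750768; exercise = 0.736773; V(2,0) = max -> 0.750768
  V(2,1) = exp(-r*dt) * [p*0.387571 + (1-p)*0.045278] = 0.199923; exercise = 0.100000; V(2,1) = max -> 0.199923
  V(2,2) = exp(-r*dt) * [p*0.045278 + (1-p)*0.000000] = 0.020501; exercise = 0.000000; V(2,2) = max -> 0.020501
  V(1,0) = exp(-r*dt) * [p*0.750768 + (1-p)*0.199923] = 0.447840; exercise = 0.380547; V(1,0) = max -> 0.447840
  V(1,1) = exp(-r*dt) * [p*0.199923 + (1-p)*0.020501] = 0.101586; exercise = 0.000000; V(1,1) = max -> 0.101586
  V(0,0) = exp(-r*dt) * [p*0.447840 + (1-p)*0.101586] = 0.257604; exercise = 0.100000; V(0,0) = max -> 0.257604

Answer: Price = V(0,0) = 0.2576


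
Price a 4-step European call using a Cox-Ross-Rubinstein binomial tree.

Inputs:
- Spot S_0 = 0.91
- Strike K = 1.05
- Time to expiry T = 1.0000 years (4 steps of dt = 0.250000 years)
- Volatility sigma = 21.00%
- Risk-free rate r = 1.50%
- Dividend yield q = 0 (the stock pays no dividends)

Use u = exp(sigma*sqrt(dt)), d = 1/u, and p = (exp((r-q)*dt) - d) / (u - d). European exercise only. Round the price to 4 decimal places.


Answer: Price = V(0,0) = 0.0366

Derivation:
dt = T/N = 0.250000
u = exp(sigma*sqrt(dt)) = 1.110711; d = 1/u = 0.900325
p = (exp((r-q)*dt) - d) / (u - d) = 0.491632
Discount per step: exp(-r*dt) = 0.996257
Stock lattice S(k, i) with i counting down-moves:
  k=0: S(0,0) = 0.9100
  k=1: S(1,0) = 1.0107; S(1,1) = 0.8193
  k=2: S(2,0) = 1.1226; S(2,1) = 0.9100; S(2,2) = 0.7376
  k=3: S(3,0) = 1.2469; S(3,1) = 1.0107; S(3,2) = 0.8193; S(3,3) = 0.6641
  k=4: S(4,0) = 1.3850; S(4,1) = 1.1226; S(4,2) = 0.9100; S(4,3) = 0.7376; S(4,4) = 0.5979
Terminal payoffs V(N, i) = max(S_T - K, 0):
  V(4,0) = 0.334985; V(4,1) = 0.072647; V(4,2) = 0.000000; V(4,3) = 0.000000; V(4,4) = 0.000000
Backward induction: V(k, i) = exp(-r*dt) * [p * V(k+1, i) + (1-p) * V(k+1, i+1)].
  V(3,0) = exp(-r*dt) * [p*0.334985 + (1-p)*0.072647] = 0.200866
  V(3,1) = exp(-r*dt) * [p*0.072647 + (1-p)*0.000000] = 0.035582
  V(3,2) = exp(-r*dt) * [p*0.000000 + (1-p)*0.000000] = 0.000000
  V(3,3) = exp(-r*dt) * [p*0.000000 + (1-p)*0.000000] = 0.000000
  V(2,0) = exp(-r*dt) * [p*0.200866 + (1-p)*0.035582] = 0.116404
  V(2,1) = exp(-r*dt) * [p*0.035582 + (1-p)*0.000000] = 0.017428
  V(2,2) = exp(-r*dt) * [p*0.000000 + (1-p)*0.000000] = 0.000000
  V(1,0) = exp(-r*dt) * [p*0.116404 + (1-p)*0.017428] = 0.065840
  V(1,1) = exp(-r*dt) * [p*0.017428 + (1-p)*0.000000] = 0.008536
  V(0,0) = exp(-r*dt) * [p*0.065840 + (1-p)*0.008536] = 0.036571


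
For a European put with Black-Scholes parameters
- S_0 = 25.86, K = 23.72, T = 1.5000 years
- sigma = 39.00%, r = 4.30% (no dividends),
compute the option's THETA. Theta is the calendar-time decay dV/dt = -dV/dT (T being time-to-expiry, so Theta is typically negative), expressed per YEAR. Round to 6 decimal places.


d1 = 0.5547022337; d2 = 0.0770517339
phi(d1) = 0.3420542881; exp(-qT) = 1.0000000000; exp(-rT) = 0.9375361143
Theta = -S*exp(-qT)*phi(d1)*sigma/(2*sqrt(T)) + r*K*exp(-rT)*N(-d2) - q*S*exp(-qT)*N(-d1)
N(-d1) = 0.2895491740; N(-d2) = 0.4692911948; sqrt(T) = 1.2247448714
Term 1 = -25.8600 * 1.0000000000 * 0.3420542881 * 0.3900 / (2 * 1.2247448714) = -1.4083563025
Term 2 = 0.0430 * 23.7200 * 0.9375361143 * 0.4692911948 = 0.4487593930
Term 3 = 0 (no dividend yield, q = 0)
Theta = -1.4083563025 + (0.4487593930) + (0.0000000000) = -0.959597

Answer: Theta = -0.959597


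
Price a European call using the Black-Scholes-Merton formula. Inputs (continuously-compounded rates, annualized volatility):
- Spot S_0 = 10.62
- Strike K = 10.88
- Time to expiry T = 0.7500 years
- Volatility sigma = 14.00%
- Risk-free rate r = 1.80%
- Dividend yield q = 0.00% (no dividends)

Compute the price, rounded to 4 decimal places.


d1 = (ln(S/K) + (r - q + 0.5*sigma^2) * T) / (sigma * sqrt(T)) = -0.02752497
d2 = d1 - sigma * sqrt(T) = -0.14876853
exp(-rT) = 0.98659072; exp(-qT) = 1.00000000
C = S_0 * exp(-qT) * N(d1) - K * exp(-rT) * N(d2)
N(d1) = 0.48902051; N(d2) = 0.44086814
C = 10.6200 * 1.00000000 * 0.48902051 - 10.8800 * 0.98659072 * 0.44086814 = 0.4611

Answer: Price = 0.4611


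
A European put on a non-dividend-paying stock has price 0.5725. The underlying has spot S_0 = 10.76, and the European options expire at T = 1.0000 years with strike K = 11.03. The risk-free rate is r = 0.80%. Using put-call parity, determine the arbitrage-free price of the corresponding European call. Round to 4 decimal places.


Answer: Call price = 0.3904

Derivation:
Put-call parity: C - P = S_0 * exp(-qT) - K * exp(-rT).
S_0 * exp(-qT) = 10.7600 * 1.00000000 = 10.76000000
K * exp(-rT) = 11.0300 * 0.99203191 = 10.94211202
C = P + S*exp(-qT) - K*exp(-rT)
C = 0.5725 + 10.76000000 - 10.94211202 = 0.3904


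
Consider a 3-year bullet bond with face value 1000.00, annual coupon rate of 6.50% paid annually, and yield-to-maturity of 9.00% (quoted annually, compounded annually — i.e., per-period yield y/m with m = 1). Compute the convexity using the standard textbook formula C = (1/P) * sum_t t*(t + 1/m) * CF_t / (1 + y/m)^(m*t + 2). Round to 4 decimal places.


Answer: Convexity = 9.2694

Derivation:
Coupon per period c = face * coupon_rate / m = 65.000000
Periods per year m = 1; per-period yield y/m = 0.090000
Number of cashflows N = 3
Cashflows (t years, CF_t, discount factor 1/(1+y/m)^(m*t), PV):
  t = 1.0000: CF_t = 65.000000, DF = 0.917431, PV = 59.633028
  t = 2.0000: CF_t = 65.000000, DF = 0.841680, PV = 54.709200
  t = 3.0000: CF_t = 1065.000000, DF = 0.772183, PV = 822.375406
Price P = sum_t PV_t = 936.717633
Convexity numerator sum_t t*(t + 1/m) * CF_t / (1+y/m)^(m*t + 2):
  t = 1.0000: term = 100.383852
  t = 2.0000: term = 276.285832
  t = 3.0000: term = 8306.123117
Convexity = (1/P) * sum = 8682.792802 / 936.717633 = 9.269381


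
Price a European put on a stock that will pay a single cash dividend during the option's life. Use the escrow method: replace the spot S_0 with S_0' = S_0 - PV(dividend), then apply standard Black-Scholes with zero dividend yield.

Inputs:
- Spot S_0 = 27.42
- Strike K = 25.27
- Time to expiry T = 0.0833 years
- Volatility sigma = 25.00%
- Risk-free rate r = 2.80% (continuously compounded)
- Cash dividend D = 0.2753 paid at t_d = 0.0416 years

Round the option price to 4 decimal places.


PV(D) = D * exp(-r * t_d) = 0.2753 * 0.99883588 = 0.27497952
S_0' = S_0 - PV(D) = 27.4200 - 0.27497952 = 27.14502048
d1 = (ln(S_0'/K) + (r + sigma^2/2)*T) / (sigma*sqrt(T)) = 1.06038274
d2 = d1 - sigma*sqrt(T) = 0.98822839
exp(-rT) = 0.99767032
N(-d1) = 0.14448526; N(-d2) = 0.16152040
P = K * exp(-rT) * N(-d2) - S_0' * N(-d1) = 25.2700 * 0.99767032 * 0.16152040 - 27.14502048 * 0.14448526 = 0.1501

Answer: Price = 0.1501


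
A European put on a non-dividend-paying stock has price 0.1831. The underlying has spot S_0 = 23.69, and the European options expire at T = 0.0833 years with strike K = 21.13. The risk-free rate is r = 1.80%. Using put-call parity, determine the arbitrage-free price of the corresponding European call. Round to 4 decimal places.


Answer: Call price = 2.7748

Derivation:
Put-call parity: C - P = S_0 * exp(-qT) - K * exp(-rT).
S_0 * exp(-qT) = 23.6900 * 1.00000000 = 23.69000000
K * exp(-rT) = 21.1300 * 0.99850172 = 21.09834142
C = P + S*exp(-qT) - K*exp(-rT)
C = 0.1831 + 23.69000000 - 21.09834142 = 2.7748


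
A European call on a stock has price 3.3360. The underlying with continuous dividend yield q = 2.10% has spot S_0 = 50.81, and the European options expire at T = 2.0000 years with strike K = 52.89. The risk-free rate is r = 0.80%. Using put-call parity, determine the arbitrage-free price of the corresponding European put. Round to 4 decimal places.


Answer: Put price = 6.6663

Derivation:
Put-call parity: C - P = S_0 * exp(-qT) - K * exp(-rT).
S_0 * exp(-qT) = 50.8100 * 0.95886978 = 48.72017355
K * exp(-rT) = 52.8900 * 0.98412732 = 52.05049396
P = C - S*exp(-qT) + K*exp(-rT)
P = 3.3360 - 48.72017355 + 52.05049396 = 6.6663


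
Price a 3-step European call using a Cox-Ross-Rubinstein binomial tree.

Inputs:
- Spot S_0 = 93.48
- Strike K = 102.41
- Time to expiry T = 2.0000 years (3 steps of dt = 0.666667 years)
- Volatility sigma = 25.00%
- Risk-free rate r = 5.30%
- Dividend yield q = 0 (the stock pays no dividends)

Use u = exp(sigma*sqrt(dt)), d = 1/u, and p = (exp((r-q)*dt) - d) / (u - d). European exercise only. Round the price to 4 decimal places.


Answer: Price = V(0,0) = 14.1420

Derivation:
dt = T/N = 0.666667
u = exp(sigma*sqrt(dt)) = 1.226450; d = 1/u = 0.815361
p = (exp((r-q)*dt) - d) / (u - d) = 0.536632
Discount per step: exp(-r*dt) = 0.965284
Stock lattice S(k, i) with i counting down-moves:
  k=0: S(0,0) = 93.4800
  k=1: S(1,0) = 114.6486; S(1,1) = 76.2200
  k=2: S(2,0) = 140.6108; S(2,1) = 93.4800; S(2,2) = 62.1468
  k=3: S(3,0) = 172.4522; S(3,1) = 114.6486; S(3,2) = 76.2200; S(3,3) = 50.6721
Terminal payoffs V(N, i) = max(S_T - K, 0):
  V(3,0) = 70.042174; V(3,1) = 12.238584; V(3,2) = 0.000000; V(3,3) = 0.000000
Backward induction: V(k, i) = exp(-r*dt) * [p * V(k+1, i) + (1-p) * V(k+1, i+1)].
  V(2,0) = exp(-r*dt) * [p*70.042174 + (1-p)*12.238584] = 41.756108
  V(2,1) = exp(-r*dt) * [p*12.238584 + (1-p)*0.000000] = 6.339617
  V(2,2) = exp(-r*dt) * [p*0.000000 + (1-p)*0.000000] = 0.000000
  V(1,0) = exp(-r*dt) * [p*41.756108 + (1-p)*6.339617] = 24.465359
  V(1,1) = exp(-r*dt) * [p*6.339617 + (1-p)*0.000000] = 3.283937
  V(0,0) = exp(-r*dt) * [p*24.465359 + (1-p)*3.283937] = 14.141960


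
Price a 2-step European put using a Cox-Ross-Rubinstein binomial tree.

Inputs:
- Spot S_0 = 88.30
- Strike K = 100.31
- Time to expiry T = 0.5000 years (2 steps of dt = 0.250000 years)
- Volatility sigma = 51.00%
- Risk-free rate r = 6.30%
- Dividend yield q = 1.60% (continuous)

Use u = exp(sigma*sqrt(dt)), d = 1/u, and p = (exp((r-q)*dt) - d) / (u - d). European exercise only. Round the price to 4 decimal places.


dt = T/N = 0.250000
u = exp(sigma*sqrt(dt)) = 1.290462; d = 1/u = 0.774916
p = (exp((r-q)*dt) - d) / (u - d) = 0.459519
Discount per step: exp(-r*dt) = 0.984373
Stock lattice S(k, i) with i counting down-moves:
  k=0: S(0,0) = 88.3000
  k=1: S(1,0) = 113.9478; S(1,1) = 68.4251
  k=2: S(2,0) = 147.0452; S(2,1) = 88.3000; S(2,2) = 53.0238
Terminal payoffs V(N, i) = max(K - S_T, 0):
  V(2,0) = 0.000000; V(2,1) = 12.010000; V(2,2) = 47.286240
Backward induction: V(k, i) = exp(-r*dt) * [p * V(k+1, i) + (1-p) * V(k+1, i+1)].
  V(1,0) = exp(-r*dt) * [p*0.000000 + (1-p)*12.010000] = 6.389741
  V(1,1) = exp(-r*dt) * [p*12.010000 + (1-p)*47.286240] = 30.590521
  V(0,0) = exp(-r*dt) * [p*6.389741 + (1-p)*30.590521] = 19.165555

Answer: Price = V(0,0) = 19.1656


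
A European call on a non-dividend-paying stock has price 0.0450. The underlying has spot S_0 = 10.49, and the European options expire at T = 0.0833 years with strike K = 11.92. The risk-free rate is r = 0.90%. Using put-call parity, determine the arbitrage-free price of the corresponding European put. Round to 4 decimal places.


Answer: Put price = 1.4661

Derivation:
Put-call parity: C - P = S_0 * exp(-qT) - K * exp(-rT).
S_0 * exp(-qT) = 10.4900 * 1.00000000 = 10.49000000
K * exp(-rT) = 11.9200 * 0.99925058 = 11.91106692
P = C - S*exp(-qT) + K*exp(-rT)
P = 0.0450 - 10.49000000 + 11.91106692 = 1.4661


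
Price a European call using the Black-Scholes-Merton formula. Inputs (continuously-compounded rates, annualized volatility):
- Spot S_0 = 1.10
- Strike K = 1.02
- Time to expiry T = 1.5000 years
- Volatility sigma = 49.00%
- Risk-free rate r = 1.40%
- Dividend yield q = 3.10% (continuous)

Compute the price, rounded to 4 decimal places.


Answer: Price = 0.2681

Derivation:
d1 = (ln(S/K) + (r - q + 0.5*sigma^2) * T) / (sigma * sqrt(T)) = 0.38339106
d2 = d1 - sigma * sqrt(T) = -0.21673393
exp(-rT) = 0.97921896; exp(-qT) = 0.95456456
C = S_0 * exp(-qT) * N(d1) - K * exp(-rT) * N(d2)
N(d1) = 0.64928508; N(d2) = 0.41420785
C = 1.1000 * 0.95456456 * 0.64928508 - 1.0200 * 0.97921896 * 0.41420785 = 0.2681


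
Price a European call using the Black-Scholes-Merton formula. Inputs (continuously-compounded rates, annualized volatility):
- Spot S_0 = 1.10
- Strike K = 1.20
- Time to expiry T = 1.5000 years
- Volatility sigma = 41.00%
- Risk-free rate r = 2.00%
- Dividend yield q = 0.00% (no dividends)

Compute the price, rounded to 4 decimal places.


Answer: Price = 0.1936

Derivation:
d1 = (ln(S/K) + (r - q + 0.5*sigma^2) * T) / (sigma * sqrt(T)) = 0.13753710
d2 = d1 - sigma * sqrt(T) = -0.36460829
exp(-rT) = 0.97044553; exp(-qT) = 1.00000000
C = S_0 * exp(-qT) * N(d1) - K * exp(-rT) * N(d2)
N(d1) = 0.55469687; N(d2) = 0.35770191
C = 1.1000 * 1.00000000 * 0.55469687 - 1.2000 * 0.97044553 * 0.35770191 = 0.1936
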